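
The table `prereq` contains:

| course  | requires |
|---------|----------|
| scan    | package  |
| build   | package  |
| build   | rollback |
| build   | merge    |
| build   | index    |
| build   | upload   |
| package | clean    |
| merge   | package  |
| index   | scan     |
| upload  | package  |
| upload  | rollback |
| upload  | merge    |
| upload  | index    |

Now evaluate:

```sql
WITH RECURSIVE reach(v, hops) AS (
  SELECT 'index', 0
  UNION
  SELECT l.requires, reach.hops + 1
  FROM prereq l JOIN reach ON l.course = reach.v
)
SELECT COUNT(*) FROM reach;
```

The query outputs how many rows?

Base: (index, hops=0).
Iteration 1: edges from {index} -> (scan, hops=1).
Iteration 2: edges from {scan} -> (package, hops=2).
Iteration 3: edges from {package} -> (clean, hops=3).
Iteration 4: no outgoing edges from {clean}; recursion stops.
Total rows emitted: 4.

4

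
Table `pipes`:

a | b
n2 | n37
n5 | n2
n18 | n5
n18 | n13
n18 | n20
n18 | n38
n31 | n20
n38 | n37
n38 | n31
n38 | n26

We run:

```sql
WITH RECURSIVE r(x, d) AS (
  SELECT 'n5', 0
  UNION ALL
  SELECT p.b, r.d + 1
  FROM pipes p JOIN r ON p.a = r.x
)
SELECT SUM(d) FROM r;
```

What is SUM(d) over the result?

3

Base: (n5, d=0).
Iteration 1: edges from {n5} -> (n2, d=1).
Iteration 2: edges from {n2} -> (n37, d=2).
Iteration 3: no outgoing edges from {n37}; recursion stops.
SUM(d) = 0 + 1 + 2 = 3.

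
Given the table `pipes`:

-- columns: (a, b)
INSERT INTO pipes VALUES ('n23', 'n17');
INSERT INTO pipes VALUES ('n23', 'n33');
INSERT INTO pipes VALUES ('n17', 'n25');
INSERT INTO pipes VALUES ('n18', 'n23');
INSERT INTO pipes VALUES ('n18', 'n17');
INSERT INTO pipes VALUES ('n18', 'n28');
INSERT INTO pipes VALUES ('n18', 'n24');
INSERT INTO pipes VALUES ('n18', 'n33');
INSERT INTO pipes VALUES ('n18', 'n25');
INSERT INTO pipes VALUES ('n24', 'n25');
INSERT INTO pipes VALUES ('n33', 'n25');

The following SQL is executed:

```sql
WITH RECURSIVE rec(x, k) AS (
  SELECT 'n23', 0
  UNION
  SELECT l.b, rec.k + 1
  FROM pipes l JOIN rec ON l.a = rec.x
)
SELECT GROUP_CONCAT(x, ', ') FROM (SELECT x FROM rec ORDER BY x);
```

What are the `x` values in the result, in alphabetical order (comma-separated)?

Base: (n23, k=0).
Iteration 1: edges from {n23} -> (n17, k=1), (n33, k=1).
Iteration 2: edges from {n17,n33} -> (n25, k=2). [UNION drops 1 duplicate row(s)]
Iteration 3: no outgoing edges from {n25}; recursion stops.

n17, n23, n25, n33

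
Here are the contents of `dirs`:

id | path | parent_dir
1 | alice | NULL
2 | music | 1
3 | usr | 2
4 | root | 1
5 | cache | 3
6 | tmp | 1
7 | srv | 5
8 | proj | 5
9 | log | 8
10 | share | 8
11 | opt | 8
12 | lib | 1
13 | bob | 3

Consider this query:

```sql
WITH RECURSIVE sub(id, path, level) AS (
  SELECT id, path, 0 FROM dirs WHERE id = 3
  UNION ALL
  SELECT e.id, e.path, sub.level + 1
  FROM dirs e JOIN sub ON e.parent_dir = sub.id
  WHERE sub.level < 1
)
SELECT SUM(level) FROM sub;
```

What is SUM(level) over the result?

2

Base: id=3 (usr) at level 0.
Iteration 1: rows with parent_dir in {3} -> cache (id 5, level 1), bob (id 13, level 1).
Iteration 2: level < 1 fails for all current rows; recursion stops.
SUM(level) = 0 + 1 + 1 = 2.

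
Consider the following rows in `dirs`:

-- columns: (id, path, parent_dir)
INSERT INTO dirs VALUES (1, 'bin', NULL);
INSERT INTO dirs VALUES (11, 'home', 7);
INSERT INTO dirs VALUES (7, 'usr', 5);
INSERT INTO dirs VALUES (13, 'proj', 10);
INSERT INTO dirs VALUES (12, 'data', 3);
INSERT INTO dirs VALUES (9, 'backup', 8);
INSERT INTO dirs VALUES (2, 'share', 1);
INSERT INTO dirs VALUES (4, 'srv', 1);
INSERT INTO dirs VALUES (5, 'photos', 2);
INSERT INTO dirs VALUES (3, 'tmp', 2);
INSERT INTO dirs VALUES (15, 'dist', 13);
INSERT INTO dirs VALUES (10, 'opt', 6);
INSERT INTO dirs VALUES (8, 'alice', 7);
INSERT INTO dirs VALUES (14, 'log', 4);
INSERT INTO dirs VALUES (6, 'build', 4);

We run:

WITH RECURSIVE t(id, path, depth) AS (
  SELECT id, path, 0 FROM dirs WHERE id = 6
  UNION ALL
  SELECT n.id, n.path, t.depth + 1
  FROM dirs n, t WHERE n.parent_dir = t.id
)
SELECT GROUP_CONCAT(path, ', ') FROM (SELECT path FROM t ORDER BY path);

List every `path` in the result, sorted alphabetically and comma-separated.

Base: id=6 (build) at depth 0.
Iteration 1: rows with parent_dir in {6} -> opt (id 10, depth 1).
Iteration 2: rows with parent_dir in {10} -> proj (id 13, depth 2).
Iteration 3: rows with parent_dir in {13} -> dist (id 15, depth 3).
Iteration 4: no rows with parent_dir in {15}; recursion stops.

build, dist, opt, proj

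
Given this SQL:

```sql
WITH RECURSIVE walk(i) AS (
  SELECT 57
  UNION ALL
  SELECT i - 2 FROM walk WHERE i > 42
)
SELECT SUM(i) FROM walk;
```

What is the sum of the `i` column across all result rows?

Base: i=57.
Iteration 1: 57 > 42 holds -> i = 57 - 2 = 55.
Iteration 2: 55 > 42 holds -> i = 55 - 2 = 53.
Iteration 3: 53 > 42 holds -> i = 53 - 2 = 51.
Iteration 4: 51 > 42 holds -> i = 51 - 2 = 49.
Iteration 5: 49 > 42 holds -> i = 49 - 2 = 47.
Iteration 6: 47 > 42 holds -> i = 47 - 2 = 45.
Iteration 7: 45 > 42 holds -> i = 45 - 2 = 43.
Iteration 8: 43 > 42 holds -> i = 43 - 2 = 41.
Iteration 9: 41 > 42 fails; recursion stops.
SUM(i) = 57 + 55 + 53 + 51 + 49 + 47 + 45 + 43 + 41 = 441.

441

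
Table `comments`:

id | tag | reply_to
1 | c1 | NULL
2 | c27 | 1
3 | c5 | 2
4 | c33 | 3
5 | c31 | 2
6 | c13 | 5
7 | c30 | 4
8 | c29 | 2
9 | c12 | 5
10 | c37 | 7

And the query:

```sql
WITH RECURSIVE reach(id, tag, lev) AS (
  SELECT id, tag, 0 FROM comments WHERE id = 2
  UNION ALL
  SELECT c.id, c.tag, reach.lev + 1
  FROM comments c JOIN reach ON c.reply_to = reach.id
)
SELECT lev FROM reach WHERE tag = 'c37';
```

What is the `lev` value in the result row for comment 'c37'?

Base: id=2 (c27) at lev 0.
Iteration 1: rows with reply_to in {2} -> c5 (id 3, lev 1), c31 (id 5, lev 1), c29 (id 8, lev 1).
Iteration 2: rows with reply_to in {3,5,8} -> c33 (id 4, lev 2), c13 (id 6, lev 2), c12 (id 9, lev 2).
Iteration 3: rows with reply_to in {4,6,9} -> c30 (id 7, lev 3).
Iteration 4: rows with reply_to in {7} -> c37 (id 10, lev 4).
Iteration 5: no rows with reply_to in {10}; recursion stops.

4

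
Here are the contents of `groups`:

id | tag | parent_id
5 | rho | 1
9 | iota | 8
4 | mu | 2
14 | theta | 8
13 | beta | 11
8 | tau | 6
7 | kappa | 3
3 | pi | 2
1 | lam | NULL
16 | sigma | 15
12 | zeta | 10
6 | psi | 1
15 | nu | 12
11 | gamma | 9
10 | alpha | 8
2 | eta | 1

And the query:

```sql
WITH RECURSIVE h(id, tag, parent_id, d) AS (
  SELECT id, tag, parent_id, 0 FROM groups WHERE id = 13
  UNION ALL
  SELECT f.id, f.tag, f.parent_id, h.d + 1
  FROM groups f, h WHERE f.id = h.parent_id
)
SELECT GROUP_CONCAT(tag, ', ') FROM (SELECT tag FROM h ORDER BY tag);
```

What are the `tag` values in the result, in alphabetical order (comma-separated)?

beta, gamma, iota, lam, psi, tau

Base: id=13 (beta), parent_id=11, d 0.
Iteration 1: join on id=11 -> gamma (id 11, parent_id=9, d 1).
Iteration 2: join on id=9 -> iota (id 9, parent_id=8, d 2).
Iteration 3: join on id=8 -> tau (id 8, parent_id=6, d 3).
Iteration 4: join on id=6 -> psi (id 6, parent_id=1, d 4).
Iteration 5: join on id=1 -> lam (id 1, parent_id=NULL, d 5).
Iteration 6: parent_id is NULL; no match; recursion stops.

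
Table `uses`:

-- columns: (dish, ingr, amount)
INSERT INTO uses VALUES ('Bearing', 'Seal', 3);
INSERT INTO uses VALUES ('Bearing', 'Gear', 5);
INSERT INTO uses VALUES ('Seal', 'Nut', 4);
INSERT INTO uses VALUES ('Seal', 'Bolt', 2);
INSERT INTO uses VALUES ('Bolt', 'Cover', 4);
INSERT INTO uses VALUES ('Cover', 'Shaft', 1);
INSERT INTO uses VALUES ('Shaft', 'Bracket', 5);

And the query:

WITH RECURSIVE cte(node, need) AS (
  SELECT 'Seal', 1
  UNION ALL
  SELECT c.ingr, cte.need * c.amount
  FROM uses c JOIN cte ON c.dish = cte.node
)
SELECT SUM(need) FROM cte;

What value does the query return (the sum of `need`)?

63

Base: (Seal, need=1).
Iteration 1: components of {Seal} -> Bolt = 1*2 = 2, Nut = 1*4 = 4.
Iteration 2: components of {Bolt,Nut} -> Cover = 2*4 = 8.
Iteration 3: components of {Cover} -> Shaft = 8*1 = 8.
Iteration 4: components of {Shaft} -> Bracket = 8*5 = 40.
Iteration 5: no further components; recursion stops.
SUM(need) = 1 + 4 + 2 + 8 + 8 + 40 = 63.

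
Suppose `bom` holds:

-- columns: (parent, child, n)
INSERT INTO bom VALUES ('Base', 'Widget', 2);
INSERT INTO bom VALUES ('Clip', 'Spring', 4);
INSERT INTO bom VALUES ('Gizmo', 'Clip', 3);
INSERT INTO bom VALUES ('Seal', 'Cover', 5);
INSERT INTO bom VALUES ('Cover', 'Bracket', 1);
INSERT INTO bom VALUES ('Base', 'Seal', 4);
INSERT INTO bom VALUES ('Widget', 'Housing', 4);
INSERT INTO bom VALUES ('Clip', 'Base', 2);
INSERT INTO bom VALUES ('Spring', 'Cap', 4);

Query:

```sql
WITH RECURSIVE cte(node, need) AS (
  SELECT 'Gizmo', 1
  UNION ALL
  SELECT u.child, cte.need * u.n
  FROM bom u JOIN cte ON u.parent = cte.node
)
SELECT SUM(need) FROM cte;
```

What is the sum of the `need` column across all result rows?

394

Base: (Gizmo, need=1).
Iteration 1: components of {Gizmo} -> Clip = 1*3 = 3.
Iteration 2: components of {Clip} -> Base = 3*2 = 6, Spring = 3*4 = 12.
Iteration 3: components of {Base,Spring} -> Cap = 12*4 = 48, Seal = 6*4 = 24, Widget = 6*2 = 12.
Iteration 4: components of {Cap,Seal,Widget} -> Cover = 24*5 = 120, Housing = 12*4 = 48.
Iteration 5: components of {Cover,Housing} -> Bracket = 120*1 = 120.
Iteration 6: no further components; recursion stops.
SUM(need) = 1 + 3 + 6 + 12 + 24 + 12 + 48 + 120 + 48 + 120 = 394.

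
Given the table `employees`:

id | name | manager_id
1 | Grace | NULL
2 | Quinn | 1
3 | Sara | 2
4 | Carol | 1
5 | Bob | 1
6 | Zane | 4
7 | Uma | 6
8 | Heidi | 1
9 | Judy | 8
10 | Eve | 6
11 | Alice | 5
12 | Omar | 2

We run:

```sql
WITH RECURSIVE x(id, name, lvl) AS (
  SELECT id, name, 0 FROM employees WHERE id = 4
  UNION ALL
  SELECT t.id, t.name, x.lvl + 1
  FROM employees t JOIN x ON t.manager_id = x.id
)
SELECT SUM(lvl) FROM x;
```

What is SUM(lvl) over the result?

Base: id=4 (Carol) at lvl 0.
Iteration 1: rows with manager_id in {4} -> Zane (id 6, lvl 1).
Iteration 2: rows with manager_id in {6} -> Uma (id 7, lvl 2), Eve (id 10, lvl 2).
Iteration 3: no rows with manager_id in {7,10}; recursion stops.
SUM(lvl) = 0 + 1 + 2 + 2 = 5.

5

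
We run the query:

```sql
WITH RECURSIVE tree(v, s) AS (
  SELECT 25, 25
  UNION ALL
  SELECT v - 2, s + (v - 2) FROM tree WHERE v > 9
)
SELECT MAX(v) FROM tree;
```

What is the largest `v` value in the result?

Base: v=25, s=25.
Iteration 1: 25 > 9 holds -> v = 25 - 2 = 23, s = 25 + 23 = 48.
Iteration 2: 23 > 9 holds -> v = 23 - 2 = 21, s = 48 + 21 = 69.
Iteration 3: 21 > 9 holds -> v = 21 - 2 = 19, s = 69 + 19 = 88.
Iteration 4: 19 > 9 holds -> v = 19 - 2 = 17, s = 88 + 17 = 105.
Iteration 5: 17 > 9 holds -> v = 17 - 2 = 15, s = 105 + 15 = 120.
Iteration 6: 15 > 9 holds -> v = 15 - 2 = 13, s = 120 + 13 = 133.
Iteration 7: 13 > 9 holds -> v = 13 - 2 = 11, s = 133 + 11 = 144.
Iteration 8: 11 > 9 holds -> v = 11 - 2 = 9, s = 144 + 9 = 153.
Iteration 9: 9 > 9 fails; recursion stops.
v values: 25, 23, 21, 19, 17, 15, 13, 11, 9; the maximum is 25.

25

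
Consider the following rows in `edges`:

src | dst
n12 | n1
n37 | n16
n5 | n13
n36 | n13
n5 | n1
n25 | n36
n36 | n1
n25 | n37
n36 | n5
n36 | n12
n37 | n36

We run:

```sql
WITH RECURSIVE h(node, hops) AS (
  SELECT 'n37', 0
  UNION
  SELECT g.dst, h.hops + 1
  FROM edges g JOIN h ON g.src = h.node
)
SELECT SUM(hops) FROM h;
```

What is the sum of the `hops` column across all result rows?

16

Base: (n37, hops=0).
Iteration 1: edges from {n37} -> (n16, hops=1), (n36, hops=1).
Iteration 2: edges from {n16,n36} -> (n1, hops=2), (n12, hops=2), (n13, hops=2), (n5, hops=2).
Iteration 3: edges from {n1,n12,n13,n5} -> (n1, hops=3), (n13, hops=3). [UNION drops 1 duplicate row(s)]
Iteration 4: no outgoing edges from {n1,n13}; recursion stops.
SUM(hops) = 0 + 1 + 1 + 2 + 2 + 2 + 2 + 3 + 3 = 16.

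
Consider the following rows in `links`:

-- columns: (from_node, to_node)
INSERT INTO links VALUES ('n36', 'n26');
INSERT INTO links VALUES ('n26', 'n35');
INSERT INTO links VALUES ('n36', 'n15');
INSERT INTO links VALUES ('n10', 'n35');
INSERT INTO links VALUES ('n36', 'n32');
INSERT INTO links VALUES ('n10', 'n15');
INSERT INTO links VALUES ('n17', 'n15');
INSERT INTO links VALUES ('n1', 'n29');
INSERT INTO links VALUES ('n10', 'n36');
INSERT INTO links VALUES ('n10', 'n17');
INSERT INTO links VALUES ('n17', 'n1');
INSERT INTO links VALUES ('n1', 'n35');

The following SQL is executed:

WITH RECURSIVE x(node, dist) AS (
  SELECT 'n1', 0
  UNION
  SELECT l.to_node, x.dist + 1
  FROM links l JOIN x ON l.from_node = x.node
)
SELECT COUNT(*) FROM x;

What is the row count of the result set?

3

Base: (n1, dist=0).
Iteration 1: edges from {n1} -> (n29, dist=1), (n35, dist=1).
Iteration 2: no outgoing edges from {n29,n35}; recursion stops.
Total rows emitted: 3.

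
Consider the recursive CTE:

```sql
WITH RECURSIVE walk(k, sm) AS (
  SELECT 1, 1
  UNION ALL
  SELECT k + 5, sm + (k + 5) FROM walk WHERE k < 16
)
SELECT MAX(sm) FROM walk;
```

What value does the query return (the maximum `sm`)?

34

Base: k=1, sm=1.
Iteration 1: 1 < 16 holds -> k = 1 + 5 = 6, sm = 1 + 6 = 7.
Iteration 2: 6 < 16 holds -> k = 6 + 5 = 11, sm = 7 + 11 = 18.
Iteration 3: 11 < 16 holds -> k = 11 + 5 = 16, sm = 18 + 16 = 34.
Iteration 4: 16 < 16 fails; recursion stops.
sm values: 1, 7, 18, 34; the maximum is 34.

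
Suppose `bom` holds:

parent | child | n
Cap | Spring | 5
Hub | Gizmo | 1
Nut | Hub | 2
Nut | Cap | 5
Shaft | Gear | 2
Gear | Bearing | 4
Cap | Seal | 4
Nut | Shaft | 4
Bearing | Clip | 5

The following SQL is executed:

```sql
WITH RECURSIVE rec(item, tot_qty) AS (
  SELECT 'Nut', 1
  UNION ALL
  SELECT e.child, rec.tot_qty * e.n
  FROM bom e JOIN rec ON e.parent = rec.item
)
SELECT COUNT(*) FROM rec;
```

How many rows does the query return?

10

Base: (Nut, tot_qty=1).
Iteration 1: components of {Nut} -> Cap = 1*5 = 5, Hub = 1*2 = 2, Shaft = 1*4 = 4.
Iteration 2: components of {Cap,Hub,Shaft} -> Gear = 4*2 = 8, Gizmo = 2*1 = 2, Seal = 5*4 = 20, Spring = 5*5 = 25.
Iteration 3: components of {Gear,Gizmo,Seal,Spring} -> Bearing = 8*4 = 32.
Iteration 4: components of {Bearing} -> Clip = 32*5 = 160.
Iteration 5: no further components; recursion stops.
Total rows emitted: 10.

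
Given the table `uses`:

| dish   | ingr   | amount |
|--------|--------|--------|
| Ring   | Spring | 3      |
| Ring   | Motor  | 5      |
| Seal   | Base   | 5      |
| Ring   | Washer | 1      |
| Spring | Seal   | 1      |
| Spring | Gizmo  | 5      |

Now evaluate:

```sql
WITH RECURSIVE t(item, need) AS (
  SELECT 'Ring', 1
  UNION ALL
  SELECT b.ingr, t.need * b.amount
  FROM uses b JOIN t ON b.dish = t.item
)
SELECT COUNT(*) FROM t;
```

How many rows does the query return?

7

Base: (Ring, need=1).
Iteration 1: components of {Ring} -> Motor = 1*5 = 5, Spring = 1*3 = 3, Washer = 1*1 = 1.
Iteration 2: components of {Motor,Spring,Washer} -> Gizmo = 3*5 = 15, Seal = 3*1 = 3.
Iteration 3: components of {Gizmo,Seal} -> Base = 3*5 = 15.
Iteration 4: no further components; recursion stops.
Total rows emitted: 7.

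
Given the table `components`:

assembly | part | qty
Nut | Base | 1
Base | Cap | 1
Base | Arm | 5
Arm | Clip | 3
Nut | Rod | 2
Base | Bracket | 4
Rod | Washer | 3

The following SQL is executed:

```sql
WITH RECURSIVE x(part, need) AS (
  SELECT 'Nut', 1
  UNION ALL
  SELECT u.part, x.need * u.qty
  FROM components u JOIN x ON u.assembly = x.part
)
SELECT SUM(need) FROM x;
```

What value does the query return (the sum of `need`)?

35

Base: (Nut, need=1).
Iteration 1: components of {Nut} -> Base = 1*1 = 1, Rod = 1*2 = 2.
Iteration 2: components of {Base,Rod} -> Arm = 1*5 = 5, Bracket = 1*4 = 4, Cap = 1*1 = 1, Washer = 2*3 = 6.
Iteration 3: components of {Arm,Bracket,Cap,Washer} -> Clip = 5*3 = 15.
Iteration 4: no further components; recursion stops.
SUM(need) = 1 + 1 + 2 + 1 + 5 + 4 + 6 + 15 = 35.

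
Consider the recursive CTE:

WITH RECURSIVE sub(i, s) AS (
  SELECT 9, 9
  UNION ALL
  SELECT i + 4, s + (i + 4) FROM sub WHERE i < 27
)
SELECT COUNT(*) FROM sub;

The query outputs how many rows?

6

Base: i=9, s=9.
Iteration 1: 9 < 27 holds -> i = 9 + 4 = 13, s = 9 + 13 = 22.
Iteration 2: 13 < 27 holds -> i = 13 + 4 = 17, s = 22 + 17 = 39.
Iteration 3: 17 < 27 holds -> i = 17 + 4 = 21, s = 39 + 21 = 60.
Iteration 4: 21 < 27 holds -> i = 21 + 4 = 25, s = 60 + 25 = 85.
Iteration 5: 25 < 27 holds -> i = 25 + 4 = 29, s = 85 + 29 = 114.
Iteration 6: 29 < 27 fails; recursion stops.
Total rows emitted: 6.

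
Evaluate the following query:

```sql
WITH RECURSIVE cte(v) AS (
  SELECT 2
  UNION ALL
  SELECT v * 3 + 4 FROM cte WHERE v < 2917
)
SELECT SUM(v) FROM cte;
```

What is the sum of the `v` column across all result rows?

13104

Base: v=2.
Iteration 1: 2 < 2917 holds -> v = 2 * 3 + 4 = 10.
Iteration 2: 10 < 2917 holds -> v = 10 * 3 + 4 = 34.
Iteration 3: 34 < 2917 holds -> v = 34 * 3 + 4 = 106.
Iteration 4: 106 < 2917 holds -> v = 106 * 3 + 4 = 322.
Iteration 5: 322 < 2917 holds -> v = 322 * 3 + 4 = 970.
Iteration 6: 970 < 2917 holds -> v = 970 * 3 + 4 = 2914.
Iteration 7: 2914 < 2917 holds -> v = 2914 * 3 + 4 = 8746.
Iteration 8: 8746 < 2917 fails; recursion stops.
SUM(v) = 2 + 10 + 34 + 106 + 322 + 970 + 2914 + 8746 = 13104.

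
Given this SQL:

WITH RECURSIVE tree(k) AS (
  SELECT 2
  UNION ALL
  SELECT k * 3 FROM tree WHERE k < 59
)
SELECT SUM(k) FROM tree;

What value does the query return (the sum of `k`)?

242

Base: k=2.
Iteration 1: 2 < 59 holds -> k = 2 * 3 = 6.
Iteration 2: 6 < 59 holds -> k = 6 * 3 = 18.
Iteration 3: 18 < 59 holds -> k = 18 * 3 = 54.
Iteration 4: 54 < 59 holds -> k = 54 * 3 = 162.
Iteration 5: 162 < 59 fails; recursion stops.
SUM(k) = 2 + 6 + 18 + 54 + 162 = 242.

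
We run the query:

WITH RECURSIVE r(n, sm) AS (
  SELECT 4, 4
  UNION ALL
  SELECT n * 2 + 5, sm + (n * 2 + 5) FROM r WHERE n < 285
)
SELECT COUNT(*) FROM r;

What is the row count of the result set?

Base: n=4, sm=4.
Iteration 1: 4 < 285 holds -> n = 4 * 2 + 5 = 13, sm = 4 + 13 = 17.
Iteration 2: 13 < 285 holds -> n = 13 * 2 + 5 = 31, sm = 17 + 31 = 48.
Iteration 3: 31 < 285 holds -> n = 31 * 2 + 5 = 67, sm = 48 + 67 = 115.
Iteration 4: 67 < 285 holds -> n = 67 * 2 + 5 = 139, sm = 115 + 139 = 254.
Iteration 5: 139 < 285 holds -> n = 139 * 2 + 5 = 283, sm = 254 + 283 = 537.
Iteration 6: 283 < 285 holds -> n = 283 * 2 + 5 = 571, sm = 537 + 571 = 1108.
Iteration 7: 571 < 285 fails; recursion stops.
Total rows emitted: 7.

7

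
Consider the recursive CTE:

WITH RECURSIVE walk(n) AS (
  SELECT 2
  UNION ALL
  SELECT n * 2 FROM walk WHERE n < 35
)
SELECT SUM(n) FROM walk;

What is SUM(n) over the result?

Base: n=2.
Iteration 1: 2 < 35 holds -> n = 2 * 2 = 4.
Iteration 2: 4 < 35 holds -> n = 4 * 2 = 8.
Iteration 3: 8 < 35 holds -> n = 8 * 2 = 16.
Iteration 4: 16 < 35 holds -> n = 16 * 2 = 32.
Iteration 5: 32 < 35 holds -> n = 32 * 2 = 64.
Iteration 6: 64 < 35 fails; recursion stops.
SUM(n) = 2 + 4 + 8 + 16 + 32 + 64 = 126.

126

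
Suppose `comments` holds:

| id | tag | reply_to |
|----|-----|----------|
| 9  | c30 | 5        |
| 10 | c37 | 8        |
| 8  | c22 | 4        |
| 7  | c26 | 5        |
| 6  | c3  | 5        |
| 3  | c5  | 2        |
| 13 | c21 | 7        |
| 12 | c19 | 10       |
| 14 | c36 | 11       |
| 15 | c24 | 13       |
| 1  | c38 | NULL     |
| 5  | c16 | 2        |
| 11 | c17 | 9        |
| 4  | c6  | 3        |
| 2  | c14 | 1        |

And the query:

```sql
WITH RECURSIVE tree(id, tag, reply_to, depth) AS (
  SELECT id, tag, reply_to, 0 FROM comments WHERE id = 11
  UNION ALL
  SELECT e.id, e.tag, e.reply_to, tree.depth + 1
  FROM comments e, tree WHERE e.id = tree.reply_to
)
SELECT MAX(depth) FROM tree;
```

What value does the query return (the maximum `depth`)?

4

Base: id=11 (c17), reply_to=9, depth 0.
Iteration 1: join on id=9 -> c30 (id 9, reply_to=5, depth 1).
Iteration 2: join on id=5 -> c16 (id 5, reply_to=2, depth 2).
Iteration 3: join on id=2 -> c14 (id 2, reply_to=1, depth 3).
Iteration 4: join on id=1 -> c38 (id 1, reply_to=NULL, depth 4).
Iteration 5: reply_to is NULL; no match; recursion stops.
depth values: 0, 1, 2, 3, 4; the maximum is 4.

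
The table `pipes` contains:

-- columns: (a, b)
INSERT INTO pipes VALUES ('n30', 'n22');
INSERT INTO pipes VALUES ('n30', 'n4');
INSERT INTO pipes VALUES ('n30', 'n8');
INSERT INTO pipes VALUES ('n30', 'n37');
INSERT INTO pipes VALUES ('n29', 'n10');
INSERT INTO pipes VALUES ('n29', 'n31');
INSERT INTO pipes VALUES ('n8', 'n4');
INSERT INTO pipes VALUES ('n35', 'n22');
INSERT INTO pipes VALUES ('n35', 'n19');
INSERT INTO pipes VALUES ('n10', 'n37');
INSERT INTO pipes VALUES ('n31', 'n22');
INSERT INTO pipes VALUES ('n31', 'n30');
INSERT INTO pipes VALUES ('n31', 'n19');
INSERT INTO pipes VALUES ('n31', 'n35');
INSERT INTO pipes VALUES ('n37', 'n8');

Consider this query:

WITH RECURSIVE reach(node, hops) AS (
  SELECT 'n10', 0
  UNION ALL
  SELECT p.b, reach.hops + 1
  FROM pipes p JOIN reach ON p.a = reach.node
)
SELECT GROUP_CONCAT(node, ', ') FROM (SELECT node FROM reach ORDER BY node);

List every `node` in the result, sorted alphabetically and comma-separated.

n10, n37, n4, n8

Base: (n10, hops=0).
Iteration 1: edges from {n10} -> (n37, hops=1).
Iteration 2: edges from {n37} -> (n8, hops=2).
Iteration 3: edges from {n8} -> (n4, hops=3).
Iteration 4: no outgoing edges from {n4}; recursion stops.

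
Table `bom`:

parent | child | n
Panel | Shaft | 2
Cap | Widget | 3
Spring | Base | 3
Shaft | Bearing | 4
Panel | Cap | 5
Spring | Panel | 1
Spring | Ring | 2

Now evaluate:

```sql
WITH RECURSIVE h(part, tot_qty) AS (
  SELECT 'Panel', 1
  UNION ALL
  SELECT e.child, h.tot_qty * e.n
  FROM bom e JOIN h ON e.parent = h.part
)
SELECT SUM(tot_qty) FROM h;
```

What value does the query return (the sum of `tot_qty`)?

31

Base: (Panel, tot_qty=1).
Iteration 1: components of {Panel} -> Cap = 1*5 = 5, Shaft = 1*2 = 2.
Iteration 2: components of {Cap,Shaft} -> Bearing = 2*4 = 8, Widget = 5*3 = 15.
Iteration 3: no further components; recursion stops.
SUM(tot_qty) = 1 + 2 + 5 + 8 + 15 = 31.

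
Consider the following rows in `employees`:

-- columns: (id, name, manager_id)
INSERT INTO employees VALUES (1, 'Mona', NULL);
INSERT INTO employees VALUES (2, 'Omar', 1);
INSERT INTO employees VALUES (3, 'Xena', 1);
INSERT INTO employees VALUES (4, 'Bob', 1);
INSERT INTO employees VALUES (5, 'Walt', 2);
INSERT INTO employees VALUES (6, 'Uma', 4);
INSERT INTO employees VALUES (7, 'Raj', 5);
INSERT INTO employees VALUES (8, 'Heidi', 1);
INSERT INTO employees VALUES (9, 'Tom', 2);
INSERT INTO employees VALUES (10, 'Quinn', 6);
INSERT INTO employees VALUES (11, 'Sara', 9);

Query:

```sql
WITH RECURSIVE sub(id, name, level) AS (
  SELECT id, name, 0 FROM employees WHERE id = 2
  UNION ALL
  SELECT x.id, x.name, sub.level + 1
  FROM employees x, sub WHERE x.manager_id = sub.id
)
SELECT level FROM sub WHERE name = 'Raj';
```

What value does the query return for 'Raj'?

Base: id=2 (Omar) at level 0.
Iteration 1: rows with manager_id in {2} -> Walt (id 5, level 1), Tom (id 9, level 1).
Iteration 2: rows with manager_id in {5,9} -> Raj (id 7, level 2), Sara (id 11, level 2).
Iteration 3: no rows with manager_id in {7,11}; recursion stops.

2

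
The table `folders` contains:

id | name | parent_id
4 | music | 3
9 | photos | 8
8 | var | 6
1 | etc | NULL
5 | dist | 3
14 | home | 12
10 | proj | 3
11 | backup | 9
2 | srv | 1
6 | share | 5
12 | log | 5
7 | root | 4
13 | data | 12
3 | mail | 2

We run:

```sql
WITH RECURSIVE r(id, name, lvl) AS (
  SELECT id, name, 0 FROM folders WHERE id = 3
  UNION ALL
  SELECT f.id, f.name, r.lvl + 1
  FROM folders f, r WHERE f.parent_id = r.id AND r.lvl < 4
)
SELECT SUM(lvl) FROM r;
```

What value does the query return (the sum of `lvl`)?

22

Base: id=3 (mail) at lvl 0.
Iteration 1: rows with parent_id in {3} -> music (id 4, lvl 1), dist (id 5, lvl 1), proj (id 10, lvl 1).
Iteration 2: rows with parent_id in {4,5,10} -> share (id 6, lvl 2), root (id 7, lvl 2), log (id 12, lvl 2).
Iteration 3: rows with parent_id in {6,7,12} -> var (id 8, lvl 3), data (id 13, lvl 3), home (id 14, lvl 3).
Iteration 4: rows with parent_id in {8,13,14} -> photos (id 9, lvl 4).
Iteration 5: lvl < 4 fails for all current rows; recursion stops.
SUM(lvl) = 0 + 1 + 1 + 1 + 2 + 2 + 2 + 3 + 3 + 3 + 4 = 22.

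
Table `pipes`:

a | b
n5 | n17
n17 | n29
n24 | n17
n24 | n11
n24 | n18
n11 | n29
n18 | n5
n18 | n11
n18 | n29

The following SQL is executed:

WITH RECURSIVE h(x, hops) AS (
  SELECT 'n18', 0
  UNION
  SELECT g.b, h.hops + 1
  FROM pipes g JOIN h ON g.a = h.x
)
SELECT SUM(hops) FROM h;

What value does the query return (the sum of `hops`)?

Base: (n18, hops=0).
Iteration 1: edges from {n18} -> (n11, hops=1), (n29, hops=1), (n5, hops=1).
Iteration 2: edges from {n11,n29,n5} -> (n17, hops=2), (n29, hops=2).
Iteration 3: edges from {n17,n29} -> (n29, hops=3).
Iteration 4: no outgoing edges from {n29}; recursion stops.
SUM(hops) = 0 + 1 + 1 + 1 + 2 + 2 + 3 = 10.

10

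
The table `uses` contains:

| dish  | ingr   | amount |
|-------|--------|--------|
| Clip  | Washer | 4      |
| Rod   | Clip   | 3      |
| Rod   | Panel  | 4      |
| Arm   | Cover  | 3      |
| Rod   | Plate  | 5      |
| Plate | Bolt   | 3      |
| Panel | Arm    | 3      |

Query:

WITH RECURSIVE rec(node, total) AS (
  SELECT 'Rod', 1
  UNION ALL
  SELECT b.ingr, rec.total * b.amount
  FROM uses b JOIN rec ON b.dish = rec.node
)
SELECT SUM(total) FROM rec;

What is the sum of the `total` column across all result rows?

Base: (Rod, total=1).
Iteration 1: components of {Rod} -> Clip = 1*3 = 3, Panel = 1*4 = 4, Plate = 1*5 = 5.
Iteration 2: components of {Clip,Panel,Plate} -> Arm = 4*3 = 12, Bolt = 5*3 = 15, Washer = 3*4 = 12.
Iteration 3: components of {Arm,Bolt,Washer} -> Cover = 12*3 = 36.
Iteration 4: no further components; recursion stops.
SUM(total) = 1 + 5 + 4 + 3 + 15 + 12 + 12 + 36 = 88.

88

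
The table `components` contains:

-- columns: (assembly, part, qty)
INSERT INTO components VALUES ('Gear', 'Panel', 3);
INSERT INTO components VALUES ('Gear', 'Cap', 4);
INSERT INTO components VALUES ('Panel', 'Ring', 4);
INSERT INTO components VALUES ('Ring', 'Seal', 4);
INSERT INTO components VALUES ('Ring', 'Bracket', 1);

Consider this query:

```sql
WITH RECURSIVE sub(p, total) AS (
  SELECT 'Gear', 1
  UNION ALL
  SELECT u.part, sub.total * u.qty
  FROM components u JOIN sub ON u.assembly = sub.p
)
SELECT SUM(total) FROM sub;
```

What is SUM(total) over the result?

Base: (Gear, total=1).
Iteration 1: components of {Gear} -> Cap = 1*4 = 4, Panel = 1*3 = 3.
Iteration 2: components of {Cap,Panel} -> Ring = 3*4 = 12.
Iteration 3: components of {Ring} -> Bracket = 12*1 = 12, Seal = 12*4 = 48.
Iteration 4: no further components; recursion stops.
SUM(total) = 1 + 3 + 4 + 12 + 48 + 12 = 80.

80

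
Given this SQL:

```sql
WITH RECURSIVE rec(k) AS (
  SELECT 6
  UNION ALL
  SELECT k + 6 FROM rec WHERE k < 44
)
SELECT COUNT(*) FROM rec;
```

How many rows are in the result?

8

Base: k=6.
Iteration 1: 6 < 44 holds -> k = 6 + 6 = 12.
Iteration 2: 12 < 44 holds -> k = 12 + 6 = 18.
Iteration 3: 18 < 44 holds -> k = 18 + 6 = 24.
Iteration 4: 24 < 44 holds -> k = 24 + 6 = 30.
Iteration 5: 30 < 44 holds -> k = 30 + 6 = 36.
Iteration 6: 36 < 44 holds -> k = 36 + 6 = 42.
Iteration 7: 42 < 44 holds -> k = 42 + 6 = 48.
Iteration 8: 48 < 44 fails; recursion stops.
Total rows emitted: 8.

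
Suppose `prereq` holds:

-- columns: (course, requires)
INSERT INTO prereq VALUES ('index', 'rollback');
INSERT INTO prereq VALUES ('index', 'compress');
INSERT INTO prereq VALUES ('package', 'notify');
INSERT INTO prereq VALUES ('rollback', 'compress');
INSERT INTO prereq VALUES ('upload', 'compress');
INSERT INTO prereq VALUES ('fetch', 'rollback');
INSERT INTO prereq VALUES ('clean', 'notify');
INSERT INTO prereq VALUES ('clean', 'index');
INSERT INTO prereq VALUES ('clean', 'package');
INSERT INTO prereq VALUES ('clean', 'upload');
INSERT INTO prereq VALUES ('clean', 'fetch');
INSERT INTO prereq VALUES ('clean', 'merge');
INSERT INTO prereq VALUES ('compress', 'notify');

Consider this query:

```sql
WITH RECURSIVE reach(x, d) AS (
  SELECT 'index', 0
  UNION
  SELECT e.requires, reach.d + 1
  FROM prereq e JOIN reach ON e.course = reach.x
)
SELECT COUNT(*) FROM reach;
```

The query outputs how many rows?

Base: (index, d=0).
Iteration 1: edges from {index} -> (compress, d=1), (rollback, d=1).
Iteration 2: edges from {compress,rollback} -> (compress, d=2), (notify, d=2).
Iteration 3: edges from {compress,notify} -> (notify, d=3).
Iteration 4: no outgoing edges from {notify}; recursion stops.
Total rows emitted: 6.

6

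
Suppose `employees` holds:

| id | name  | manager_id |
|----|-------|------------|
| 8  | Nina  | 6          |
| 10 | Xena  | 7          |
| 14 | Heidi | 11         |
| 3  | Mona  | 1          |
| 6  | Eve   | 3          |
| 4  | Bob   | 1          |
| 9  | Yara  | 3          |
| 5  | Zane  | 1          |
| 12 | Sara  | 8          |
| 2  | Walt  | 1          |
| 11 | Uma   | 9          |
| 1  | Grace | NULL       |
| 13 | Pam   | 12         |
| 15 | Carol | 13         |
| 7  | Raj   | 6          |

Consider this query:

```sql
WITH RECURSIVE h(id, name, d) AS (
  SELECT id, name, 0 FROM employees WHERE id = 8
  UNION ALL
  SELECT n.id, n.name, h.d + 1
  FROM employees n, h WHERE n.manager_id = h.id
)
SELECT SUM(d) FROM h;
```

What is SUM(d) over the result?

6

Base: id=8 (Nina) at d 0.
Iteration 1: rows with manager_id in {8} -> Sara (id 12, d 1).
Iteration 2: rows with manager_id in {12} -> Pam (id 13, d 2).
Iteration 3: rows with manager_id in {13} -> Carol (id 15, d 3).
Iteration 4: no rows with manager_id in {15}; recursion stops.
SUM(d) = 0 + 1 + 2 + 3 = 6.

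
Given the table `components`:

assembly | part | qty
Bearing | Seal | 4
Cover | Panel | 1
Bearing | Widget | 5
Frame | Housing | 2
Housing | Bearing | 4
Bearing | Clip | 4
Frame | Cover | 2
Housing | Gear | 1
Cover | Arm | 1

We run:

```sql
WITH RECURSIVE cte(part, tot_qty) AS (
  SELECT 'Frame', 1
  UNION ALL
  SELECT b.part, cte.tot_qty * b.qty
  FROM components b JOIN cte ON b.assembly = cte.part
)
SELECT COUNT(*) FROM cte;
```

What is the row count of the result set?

10

Base: (Frame, tot_qty=1).
Iteration 1: components of {Frame} -> Cover = 1*2 = 2, Housing = 1*2 = 2.
Iteration 2: components of {Cover,Housing} -> Arm = 2*1 = 2, Bearing = 2*4 = 8, Gear = 2*1 = 2, Panel = 2*1 = 2.
Iteration 3: components of {Arm,Bearing,Gear,Panel} -> Clip = 8*4 = 32, Seal = 8*4 = 32, Widget = 8*5 = 40.
Iteration 4: no further components; recursion stops.
Total rows emitted: 10.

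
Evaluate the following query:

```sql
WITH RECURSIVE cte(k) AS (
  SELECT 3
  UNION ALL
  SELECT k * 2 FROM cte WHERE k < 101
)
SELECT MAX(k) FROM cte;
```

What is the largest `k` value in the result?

Base: k=3.
Iteration 1: 3 < 101 holds -> k = 3 * 2 = 6.
Iteration 2: 6 < 101 holds -> k = 6 * 2 = 12.
Iteration 3: 12 < 101 holds -> k = 12 * 2 = 24.
Iteration 4: 24 < 101 holds -> k = 24 * 2 = 48.
Iteration 5: 48 < 101 holds -> k = 48 * 2 = 96.
Iteration 6: 96 < 101 holds -> k = 96 * 2 = 192.
Iteration 7: 192 < 101 fails; recursion stops.
k values: 3, 6, 12, 24, 48, 96, 192; the maximum is 192.

192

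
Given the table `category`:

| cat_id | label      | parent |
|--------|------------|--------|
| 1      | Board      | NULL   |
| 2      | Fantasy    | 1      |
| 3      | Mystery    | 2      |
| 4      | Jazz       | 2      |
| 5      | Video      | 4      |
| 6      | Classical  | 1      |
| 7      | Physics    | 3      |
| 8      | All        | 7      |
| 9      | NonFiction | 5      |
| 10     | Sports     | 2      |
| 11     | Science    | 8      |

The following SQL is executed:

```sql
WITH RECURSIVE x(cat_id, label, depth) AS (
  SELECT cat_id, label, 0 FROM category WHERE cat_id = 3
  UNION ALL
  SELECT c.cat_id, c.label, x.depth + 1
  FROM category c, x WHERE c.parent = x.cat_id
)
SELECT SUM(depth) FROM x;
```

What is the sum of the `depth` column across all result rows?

6

Base: cat_id=3 (Mystery) at depth 0.
Iteration 1: rows with parent in {3} -> Physics (id 7, depth 1).
Iteration 2: rows with parent in {7} -> All (id 8, depth 2).
Iteration 3: rows with parent in {8} -> Science (id 11, depth 3).
Iteration 4: no rows with parent in {11}; recursion stops.
SUM(depth) = 0 + 1 + 2 + 3 = 6.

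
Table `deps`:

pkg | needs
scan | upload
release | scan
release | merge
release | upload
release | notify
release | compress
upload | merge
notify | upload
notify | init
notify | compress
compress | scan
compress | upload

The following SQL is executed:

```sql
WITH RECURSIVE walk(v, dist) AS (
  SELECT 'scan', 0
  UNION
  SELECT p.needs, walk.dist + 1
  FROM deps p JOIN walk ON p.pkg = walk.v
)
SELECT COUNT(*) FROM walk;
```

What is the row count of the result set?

3

Base: (scan, dist=0).
Iteration 1: edges from {scan} -> (upload, dist=1).
Iteration 2: edges from {upload} -> (merge, dist=2).
Iteration 3: no outgoing edges from {merge}; recursion stops.
Total rows emitted: 3.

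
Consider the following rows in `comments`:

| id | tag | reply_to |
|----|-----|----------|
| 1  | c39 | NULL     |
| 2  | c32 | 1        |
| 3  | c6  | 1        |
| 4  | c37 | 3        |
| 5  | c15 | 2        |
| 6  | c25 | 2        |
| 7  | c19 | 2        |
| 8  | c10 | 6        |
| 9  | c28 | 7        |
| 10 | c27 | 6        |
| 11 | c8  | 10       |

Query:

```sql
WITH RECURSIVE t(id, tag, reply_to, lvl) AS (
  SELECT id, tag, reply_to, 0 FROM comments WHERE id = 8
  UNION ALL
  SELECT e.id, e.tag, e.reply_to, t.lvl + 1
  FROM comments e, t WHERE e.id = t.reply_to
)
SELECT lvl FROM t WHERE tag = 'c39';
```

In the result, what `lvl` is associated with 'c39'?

Base: id=8 (c10), reply_to=6, lvl 0.
Iteration 1: join on id=6 -> c25 (id 6, reply_to=2, lvl 1).
Iteration 2: join on id=2 -> c32 (id 2, reply_to=1, lvl 2).
Iteration 3: join on id=1 -> c39 (id 1, reply_to=NULL, lvl 3).
Iteration 4: reply_to is NULL; no match; recursion stops.

3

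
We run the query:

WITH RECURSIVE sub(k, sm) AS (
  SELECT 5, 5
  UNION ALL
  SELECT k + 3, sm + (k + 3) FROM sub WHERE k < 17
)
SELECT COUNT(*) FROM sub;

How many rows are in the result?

Base: k=5, sm=5.
Iteration 1: 5 < 17 holds -> k = 5 + 3 = 8, sm = 5 + 8 = 13.
Iteration 2: 8 < 17 holds -> k = 8 + 3 = 11, sm = 13 + 11 = 24.
Iteration 3: 11 < 17 holds -> k = 11 + 3 = 14, sm = 24 + 14 = 38.
Iteration 4: 14 < 17 holds -> k = 14 + 3 = 17, sm = 38 + 17 = 55.
Iteration 5: 17 < 17 fails; recursion stops.
Total rows emitted: 5.

5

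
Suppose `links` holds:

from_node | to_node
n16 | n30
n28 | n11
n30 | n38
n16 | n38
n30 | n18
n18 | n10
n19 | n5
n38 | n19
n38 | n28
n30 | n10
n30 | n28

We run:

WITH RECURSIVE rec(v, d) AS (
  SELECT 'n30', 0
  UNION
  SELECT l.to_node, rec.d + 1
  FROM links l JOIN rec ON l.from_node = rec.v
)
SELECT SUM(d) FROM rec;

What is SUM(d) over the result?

Base: (n30, d=0).
Iteration 1: edges from {n30} -> (n10, d=1), (n18, d=1), (n28, d=1), (n38, d=1).
Iteration 2: edges from {n10,n18,n28,n38} -> (n10, d=2), (n11, d=2), (n19, d=2), (n28, d=2).
Iteration 3: edges from {n10,n11,n19,n28} -> (n11, d=3), (n5, d=3).
Iteration 4: no outgoing edges from {n11,n5}; recursion stops.
SUM(d) = 0 + 1 + 1 + 1 + 1 + 2 + 2 + 2 + 2 + 3 + 3 = 18.

18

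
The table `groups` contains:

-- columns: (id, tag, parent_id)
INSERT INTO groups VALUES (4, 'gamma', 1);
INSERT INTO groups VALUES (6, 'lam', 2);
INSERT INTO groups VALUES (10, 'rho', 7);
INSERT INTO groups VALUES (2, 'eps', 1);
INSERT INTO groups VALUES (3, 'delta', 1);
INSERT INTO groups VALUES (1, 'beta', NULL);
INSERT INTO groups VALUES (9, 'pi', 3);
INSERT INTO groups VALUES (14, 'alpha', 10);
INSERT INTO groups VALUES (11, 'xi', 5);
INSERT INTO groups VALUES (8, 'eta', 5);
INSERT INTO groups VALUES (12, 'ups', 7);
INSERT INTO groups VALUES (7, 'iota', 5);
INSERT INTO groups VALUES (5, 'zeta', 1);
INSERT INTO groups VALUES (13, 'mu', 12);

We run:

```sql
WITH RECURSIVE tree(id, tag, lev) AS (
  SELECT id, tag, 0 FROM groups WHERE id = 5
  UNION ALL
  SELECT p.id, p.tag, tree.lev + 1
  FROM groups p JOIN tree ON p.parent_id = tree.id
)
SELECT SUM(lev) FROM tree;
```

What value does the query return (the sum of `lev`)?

Base: id=5 (zeta) at lev 0.
Iteration 1: rows with parent_id in {5} -> iota (id 7, lev 1), eta (id 8, lev 1), xi (id 11, lev 1).
Iteration 2: rows with parent_id in {7,8,11} -> rho (id 10, lev 2), ups (id 12, lev 2).
Iteration 3: rows with parent_id in {10,12} -> mu (id 13, lev 3), alpha (id 14, lev 3).
Iteration 4: no rows with parent_id in {13,14}; recursion stops.
SUM(lev) = 0 + 1 + 1 + 1 + 2 + 2 + 3 + 3 = 13.

13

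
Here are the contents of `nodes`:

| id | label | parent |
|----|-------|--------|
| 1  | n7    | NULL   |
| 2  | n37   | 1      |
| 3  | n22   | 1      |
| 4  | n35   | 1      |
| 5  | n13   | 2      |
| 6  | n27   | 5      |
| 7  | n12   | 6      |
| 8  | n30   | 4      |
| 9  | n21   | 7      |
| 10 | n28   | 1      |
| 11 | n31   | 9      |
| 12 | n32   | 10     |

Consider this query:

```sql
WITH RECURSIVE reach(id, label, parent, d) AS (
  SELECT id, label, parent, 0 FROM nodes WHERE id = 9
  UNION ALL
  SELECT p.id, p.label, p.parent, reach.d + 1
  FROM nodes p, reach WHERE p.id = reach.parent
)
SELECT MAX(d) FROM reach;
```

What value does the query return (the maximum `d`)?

Base: id=9 (n21), parent=7, d 0.
Iteration 1: join on id=7 -> n12 (id 7, parent=6, d 1).
Iteration 2: join on id=6 -> n27 (id 6, parent=5, d 2).
Iteration 3: join on id=5 -> n13 (id 5, parent=2, d 3).
Iteration 4: join on id=2 -> n37 (id 2, parent=1, d 4).
Iteration 5: join on id=1 -> n7 (id 1, parent=NULL, d 5).
Iteration 6: parent is NULL; no match; recursion stops.
d values: 0, 1, 2, 3, 4, 5; the maximum is 5.

5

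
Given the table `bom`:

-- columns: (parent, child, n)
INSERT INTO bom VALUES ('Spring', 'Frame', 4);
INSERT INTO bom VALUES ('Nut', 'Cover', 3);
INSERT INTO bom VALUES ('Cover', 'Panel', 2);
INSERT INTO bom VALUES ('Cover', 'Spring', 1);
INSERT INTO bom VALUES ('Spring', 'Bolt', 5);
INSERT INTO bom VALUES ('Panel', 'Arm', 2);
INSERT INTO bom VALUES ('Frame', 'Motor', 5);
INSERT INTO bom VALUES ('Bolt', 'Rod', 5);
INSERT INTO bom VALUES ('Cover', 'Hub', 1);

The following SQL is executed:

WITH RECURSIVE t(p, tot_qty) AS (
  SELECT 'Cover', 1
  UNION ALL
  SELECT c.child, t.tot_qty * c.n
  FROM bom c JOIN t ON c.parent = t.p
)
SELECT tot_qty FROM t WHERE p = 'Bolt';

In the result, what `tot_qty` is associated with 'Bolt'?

Base: (Cover, tot_qty=1).
Iteration 1: components of {Cover} -> Hub = 1*1 = 1, Panel = 1*2 = 2, Spring = 1*1 = 1.
Iteration 2: components of {Hub,Panel,Spring} -> Arm = 2*2 = 4, Bolt = 1*5 = 5, Frame = 1*4 = 4.
Iteration 3: components of {Arm,Bolt,Frame} -> Motor = 4*5 = 20, Rod = 5*5 = 25.
Iteration 4: no further components; recursion stops.

5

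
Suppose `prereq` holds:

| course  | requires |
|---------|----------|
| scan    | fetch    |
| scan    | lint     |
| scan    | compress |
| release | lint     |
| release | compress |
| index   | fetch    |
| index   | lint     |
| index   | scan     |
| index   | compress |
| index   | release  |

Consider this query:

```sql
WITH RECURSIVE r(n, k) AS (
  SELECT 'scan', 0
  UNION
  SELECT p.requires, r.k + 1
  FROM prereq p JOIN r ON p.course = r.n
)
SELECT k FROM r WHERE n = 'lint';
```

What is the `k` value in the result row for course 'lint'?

Base: (scan, k=0).
Iteration 1: edges from {scan} -> (compress, k=1), (fetch, k=1), (lint, k=1).
Iteration 2: no outgoing edges from {compress,fetch,lint}; recursion stops.

1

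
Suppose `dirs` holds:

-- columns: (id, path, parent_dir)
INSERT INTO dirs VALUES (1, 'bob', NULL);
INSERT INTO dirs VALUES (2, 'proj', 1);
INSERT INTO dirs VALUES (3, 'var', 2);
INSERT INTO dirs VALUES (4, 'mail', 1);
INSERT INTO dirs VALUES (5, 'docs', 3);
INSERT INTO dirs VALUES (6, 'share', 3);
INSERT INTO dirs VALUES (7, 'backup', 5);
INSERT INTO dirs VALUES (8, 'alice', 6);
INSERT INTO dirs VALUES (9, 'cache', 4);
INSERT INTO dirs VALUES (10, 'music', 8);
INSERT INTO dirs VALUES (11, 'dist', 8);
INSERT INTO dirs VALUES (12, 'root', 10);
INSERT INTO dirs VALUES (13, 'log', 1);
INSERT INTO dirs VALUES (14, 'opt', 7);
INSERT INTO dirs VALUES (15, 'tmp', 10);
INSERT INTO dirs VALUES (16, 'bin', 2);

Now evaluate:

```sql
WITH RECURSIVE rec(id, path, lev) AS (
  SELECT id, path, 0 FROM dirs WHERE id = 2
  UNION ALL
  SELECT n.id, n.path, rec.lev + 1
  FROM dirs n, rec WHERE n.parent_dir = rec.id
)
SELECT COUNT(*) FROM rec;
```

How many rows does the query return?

12

Base: id=2 (proj) at lev 0.
Iteration 1: rows with parent_dir in {2} -> var (id 3, lev 1), bin (id 16, lev 1).
Iteration 2: rows with parent_dir in {3,16} -> docs (id 5, lev 2), share (id 6, lev 2).
Iteration 3: rows with parent_dir in {5,6} -> backup (id 7, lev 3), alice (id 8, lev 3).
Iteration 4: rows with parent_dir in {7,8} -> music (id 10, lev 4), dist (id 11, lev 4), opt (id 14, lev 4).
Iteration 5: rows with parent_dir in {10,11,14} -> root (id 12, lev 5), tmp (id 15, lev 5).
Iteration 6: no rows with parent_dir in {12,15}; recursion stops.
Total rows emitted: 12.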